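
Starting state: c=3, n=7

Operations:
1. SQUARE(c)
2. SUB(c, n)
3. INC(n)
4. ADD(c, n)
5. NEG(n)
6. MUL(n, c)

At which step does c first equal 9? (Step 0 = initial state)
Step 1

Tracing c:
Initial: c = 3
After step 1: c = 9 ← first occurrence
After step 2: c = 2
After step 3: c = 2
After step 4: c = 10
After step 5: c = 10
After step 6: c = 10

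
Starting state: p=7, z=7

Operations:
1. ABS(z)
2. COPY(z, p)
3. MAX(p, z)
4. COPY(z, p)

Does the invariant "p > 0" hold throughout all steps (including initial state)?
Yes

The invariant holds at every step.

State at each step:
Initial: p=7, z=7
After step 1: p=7, z=7
After step 2: p=7, z=7
After step 3: p=7, z=7
After step 4: p=7, z=7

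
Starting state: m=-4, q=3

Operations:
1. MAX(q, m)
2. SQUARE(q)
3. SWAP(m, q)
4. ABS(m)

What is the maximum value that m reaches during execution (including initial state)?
9

Values of m at each step:
Initial: m = -4
After step 1: m = -4
After step 2: m = -4
After step 3: m = 9 ← maximum
After step 4: m = 9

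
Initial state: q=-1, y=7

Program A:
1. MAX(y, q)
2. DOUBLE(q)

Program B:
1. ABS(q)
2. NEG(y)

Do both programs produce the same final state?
No

Program A final state: q=-2, y=7
Program B final state: q=1, y=-7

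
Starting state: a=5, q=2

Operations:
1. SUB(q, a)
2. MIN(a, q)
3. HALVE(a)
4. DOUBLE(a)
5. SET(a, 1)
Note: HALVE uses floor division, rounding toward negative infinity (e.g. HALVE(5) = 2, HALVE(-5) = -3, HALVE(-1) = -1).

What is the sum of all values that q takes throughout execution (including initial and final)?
-13

Values of q at each step:
Initial: q = 2
After step 1: q = -3
After step 2: q = -3
After step 3: q = -3
After step 4: q = -3
After step 5: q = -3
Sum = 2 + -3 + -3 + -3 + -3 + -3 = -13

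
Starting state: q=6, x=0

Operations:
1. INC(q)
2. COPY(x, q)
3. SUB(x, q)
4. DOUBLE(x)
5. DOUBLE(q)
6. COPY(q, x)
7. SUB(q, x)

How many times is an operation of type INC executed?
1

Counting INC operations:
Step 1: INC(q) ← INC
Total: 1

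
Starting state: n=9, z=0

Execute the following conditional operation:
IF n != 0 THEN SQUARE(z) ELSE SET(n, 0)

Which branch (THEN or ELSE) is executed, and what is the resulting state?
Branch: THEN, Final state: n=9, z=0

Evaluating condition: n != 0
n = 9
Condition is True, so THEN branch executes
After SQUARE(z): n=9, z=0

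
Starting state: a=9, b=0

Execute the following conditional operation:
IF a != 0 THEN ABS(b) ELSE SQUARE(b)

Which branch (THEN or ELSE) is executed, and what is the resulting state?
Branch: THEN, Final state: a=9, b=0

Evaluating condition: a != 0
a = 9
Condition is True, so THEN branch executes
After ABS(b): a=9, b=0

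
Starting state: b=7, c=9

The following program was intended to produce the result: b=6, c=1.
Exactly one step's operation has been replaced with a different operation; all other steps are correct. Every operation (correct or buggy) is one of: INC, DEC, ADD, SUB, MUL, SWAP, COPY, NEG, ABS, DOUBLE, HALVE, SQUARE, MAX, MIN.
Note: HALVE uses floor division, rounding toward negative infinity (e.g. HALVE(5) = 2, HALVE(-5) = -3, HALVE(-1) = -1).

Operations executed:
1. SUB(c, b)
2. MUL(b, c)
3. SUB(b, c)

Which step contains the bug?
Step 2

Trace with buggy code:
Initial: b=7, c=9
After step 1: b=7, c=2
After step 2: b=14, c=2
After step 3: b=12, c=2
Actual final b=12, c=2 ≠ expected b=6, c=1.
Step 2 is the only position where a single-operation replacement can produce the expected result.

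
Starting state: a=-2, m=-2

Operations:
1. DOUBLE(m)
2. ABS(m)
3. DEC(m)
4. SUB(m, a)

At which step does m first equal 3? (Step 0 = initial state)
Step 3

Tracing m:
Initial: m = -2
After step 1: m = -4
After step 2: m = 4
After step 3: m = 3 ← first occurrence
After step 4: m = 5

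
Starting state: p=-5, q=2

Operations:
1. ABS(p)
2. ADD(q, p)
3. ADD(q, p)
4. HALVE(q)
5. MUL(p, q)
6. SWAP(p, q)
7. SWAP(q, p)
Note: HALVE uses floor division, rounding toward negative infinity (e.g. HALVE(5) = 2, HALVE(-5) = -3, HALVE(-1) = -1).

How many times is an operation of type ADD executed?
2

Counting ADD operations:
Step 2: ADD(q, p) ← ADD
Step 3: ADD(q, p) ← ADD
Total: 2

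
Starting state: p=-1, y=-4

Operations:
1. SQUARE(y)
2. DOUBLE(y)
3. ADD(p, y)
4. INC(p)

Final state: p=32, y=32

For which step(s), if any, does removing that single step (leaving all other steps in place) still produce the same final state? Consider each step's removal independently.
None - removing any single step changes the final result

Testing removal of each single step:
Without step 1: final = p=-8, y=-8 (different)
Without step 2: final = p=16, y=16 (different)
Without step 3: final = p=0, y=32 (different)
Without step 4: final = p=31, y=32 (different)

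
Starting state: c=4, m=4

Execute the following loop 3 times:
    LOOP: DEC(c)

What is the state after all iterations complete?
c=1, m=4

Iteration trace:
Start: c=4, m=4
After iteration 1: c=3, m=4
After iteration 2: c=2, m=4
After iteration 3: c=1, m=4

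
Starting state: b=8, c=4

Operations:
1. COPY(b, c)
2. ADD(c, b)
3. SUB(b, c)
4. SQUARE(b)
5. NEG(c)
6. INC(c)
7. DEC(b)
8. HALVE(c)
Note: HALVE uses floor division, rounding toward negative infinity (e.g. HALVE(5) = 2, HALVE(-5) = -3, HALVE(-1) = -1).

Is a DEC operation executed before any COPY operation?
No

First DEC: step 7
First COPY: step 1
Since 7 > 1, COPY comes first.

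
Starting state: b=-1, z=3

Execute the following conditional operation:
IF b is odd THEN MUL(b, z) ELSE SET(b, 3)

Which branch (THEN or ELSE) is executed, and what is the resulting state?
Branch: THEN, Final state: b=-3, z=3

Evaluating condition: b is odd
Condition is True, so THEN branch executes
After MUL(b, z): b=-3, z=3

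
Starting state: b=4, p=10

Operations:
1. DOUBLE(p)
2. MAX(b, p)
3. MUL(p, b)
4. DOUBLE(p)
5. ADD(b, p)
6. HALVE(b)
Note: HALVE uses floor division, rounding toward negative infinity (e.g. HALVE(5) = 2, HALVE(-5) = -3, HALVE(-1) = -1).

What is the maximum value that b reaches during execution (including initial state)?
820

Values of b at each step:
Initial: b = 4
After step 1: b = 4
After step 2: b = 20
After step 3: b = 20
After step 4: b = 20
After step 5: b = 820 ← maximum
After step 6: b = 410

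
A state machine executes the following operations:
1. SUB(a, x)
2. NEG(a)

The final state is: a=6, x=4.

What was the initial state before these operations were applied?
a=-2, x=4

Working backwards:
Final state: a=6, x=4
Before step 2 (NEG(a)): a=-6, x=4
Before step 1 (SUB(a, x)): a=-2, x=4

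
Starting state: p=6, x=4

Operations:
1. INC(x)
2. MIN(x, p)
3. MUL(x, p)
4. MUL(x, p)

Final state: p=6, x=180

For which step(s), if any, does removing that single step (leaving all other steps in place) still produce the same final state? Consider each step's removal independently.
Step(s) 2

Testing removal of each single step:
Without step 1: final = p=6, x=144 (different)
Without step 2: final = p=6, x=180 (same)
Without step 3: final = p=6, x=30 (different)
Without step 4: final = p=6, x=30 (different)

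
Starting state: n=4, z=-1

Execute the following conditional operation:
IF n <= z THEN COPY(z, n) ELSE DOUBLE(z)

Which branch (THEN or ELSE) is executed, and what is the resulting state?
Branch: ELSE, Final state: n=4, z=-2

Evaluating condition: n <= z
n = 4, z = -1
Condition is False, so ELSE branch executes
After DOUBLE(z): n=4, z=-2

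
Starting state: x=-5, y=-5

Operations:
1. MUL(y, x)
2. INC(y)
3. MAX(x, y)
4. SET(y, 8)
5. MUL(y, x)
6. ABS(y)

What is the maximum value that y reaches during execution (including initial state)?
208

Values of y at each step:
Initial: y = -5
After step 1: y = 25
After step 2: y = 26
After step 3: y = 26
After step 4: y = 8
After step 5: y = 208 ← maximum
After step 6: y = 208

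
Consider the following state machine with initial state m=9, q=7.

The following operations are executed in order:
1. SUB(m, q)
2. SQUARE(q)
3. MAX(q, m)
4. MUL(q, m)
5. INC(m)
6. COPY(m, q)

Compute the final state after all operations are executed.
{m: 98, q: 98}

Step-by-step execution:
Initial: m=9, q=7
After step 1 (SUB(m, q)): m=2, q=7
After step 2 (SQUARE(q)): m=2, q=49
After step 3 (MAX(q, m)): m=2, q=49
After step 4 (MUL(q, m)): m=2, q=98
After step 5 (INC(m)): m=3, q=98
After step 6 (COPY(m, q)): m=98, q=98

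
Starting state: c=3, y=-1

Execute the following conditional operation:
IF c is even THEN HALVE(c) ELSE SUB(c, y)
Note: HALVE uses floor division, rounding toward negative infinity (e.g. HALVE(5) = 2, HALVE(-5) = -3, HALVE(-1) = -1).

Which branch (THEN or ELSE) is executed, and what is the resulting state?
Branch: ELSE, Final state: c=4, y=-1

Evaluating condition: c is even
Condition is False, so ELSE branch executes
After SUB(c, y): c=4, y=-1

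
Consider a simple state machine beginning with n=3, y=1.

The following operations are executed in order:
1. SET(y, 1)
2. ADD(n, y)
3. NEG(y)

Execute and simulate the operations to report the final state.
{n: 4, y: -1}

Step-by-step execution:
Initial: n=3, y=1
After step 1 (SET(y, 1)): n=3, y=1
After step 2 (ADD(n, y)): n=4, y=1
After step 3 (NEG(y)): n=4, y=-1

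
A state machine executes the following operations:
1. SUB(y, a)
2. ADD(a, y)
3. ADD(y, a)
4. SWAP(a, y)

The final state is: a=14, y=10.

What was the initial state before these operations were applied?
a=6, y=10

Working backwards:
Final state: a=14, y=10
Before step 4 (SWAP(a, y)): a=10, y=14
Before step 3 (ADD(y, a)): a=10, y=4
Before step 2 (ADD(a, y)): a=6, y=4
Before step 1 (SUB(y, a)): a=6, y=10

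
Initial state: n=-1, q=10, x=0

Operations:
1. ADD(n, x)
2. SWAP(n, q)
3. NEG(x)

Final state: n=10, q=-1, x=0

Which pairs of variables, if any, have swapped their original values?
(q, n)

Comparing initial and final values:
q: 10 → -1
x: 0 → 0
n: -1 → 10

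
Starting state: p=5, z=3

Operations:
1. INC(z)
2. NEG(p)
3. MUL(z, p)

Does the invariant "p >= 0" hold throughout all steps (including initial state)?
No, violated after step 2

The invariant is violated after step 2.

State at each step:
Initial: p=5, z=3
After step 1: p=5, z=4
After step 2: p=-5, z=4
After step 3: p=-5, z=-20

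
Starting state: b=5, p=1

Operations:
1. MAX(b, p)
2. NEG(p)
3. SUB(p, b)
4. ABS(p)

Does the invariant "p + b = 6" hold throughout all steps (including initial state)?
No, violated after step 2

The invariant is violated after step 2.

State at each step:
Initial: b=5, p=1
After step 1: b=5, p=1
After step 2: b=5, p=-1
After step 3: b=5, p=-6
After step 4: b=5, p=6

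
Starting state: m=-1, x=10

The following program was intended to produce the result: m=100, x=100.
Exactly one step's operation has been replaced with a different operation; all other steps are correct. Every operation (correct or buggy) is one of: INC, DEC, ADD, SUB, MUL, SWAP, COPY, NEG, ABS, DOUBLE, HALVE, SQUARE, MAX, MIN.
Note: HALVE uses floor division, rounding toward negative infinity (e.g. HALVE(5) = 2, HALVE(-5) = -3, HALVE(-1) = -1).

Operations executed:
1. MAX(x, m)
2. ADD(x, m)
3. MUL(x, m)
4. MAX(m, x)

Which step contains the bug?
Step 2

Trace with buggy code:
Initial: m=-1, x=10
After step 1: m=-1, x=10
After step 2: m=-1, x=9
After step 3: m=-1, x=-9
After step 4: m=-1, x=-9
Actual final m=-1, x=-9 ≠ expected m=100, x=100.
Step 2 is the only position where a single-operation replacement can produce the expected result.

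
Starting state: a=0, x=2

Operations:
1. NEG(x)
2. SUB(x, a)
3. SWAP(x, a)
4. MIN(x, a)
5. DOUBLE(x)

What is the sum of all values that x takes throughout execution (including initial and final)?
-8

Values of x at each step:
Initial: x = 2
After step 1: x = -2
After step 2: x = -2
After step 3: x = 0
After step 4: x = -2
After step 5: x = -4
Sum = 2 + -2 + -2 + 0 + -2 + -4 = -8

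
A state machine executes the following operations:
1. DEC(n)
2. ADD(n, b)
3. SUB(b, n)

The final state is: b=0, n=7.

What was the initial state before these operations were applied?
b=7, n=1

Working backwards:
Final state: b=0, n=7
Before step 3 (SUB(b, n)): b=7, n=7
Before step 2 (ADD(n, b)): b=7, n=0
Before step 1 (DEC(n)): b=7, n=1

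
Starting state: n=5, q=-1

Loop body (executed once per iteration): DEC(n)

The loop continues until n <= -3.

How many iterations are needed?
8

Tracing iterations:
Initial: n=5, q=-1
After iteration 1: n=4, q=-1
After iteration 2: n=3, q=-1
After iteration 3: n=2, q=-1
After iteration 4: n=1, q=-1
After iteration 5: n=0, q=-1
After iteration 6: n=-1, q=-1
After iteration 7: n=-2, q=-1
After iteration 8: n=-3, q=-1
n <= -3 now holds, so the loop exits after 8 iterations.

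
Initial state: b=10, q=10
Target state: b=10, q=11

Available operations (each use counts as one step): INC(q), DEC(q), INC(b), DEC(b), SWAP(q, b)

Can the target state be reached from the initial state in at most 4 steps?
Yes

Path (1 step): INC(q)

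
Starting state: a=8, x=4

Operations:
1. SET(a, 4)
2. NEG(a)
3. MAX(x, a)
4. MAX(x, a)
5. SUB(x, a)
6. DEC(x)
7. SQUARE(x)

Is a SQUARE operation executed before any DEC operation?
No

First SQUARE: step 7
First DEC: step 6
Since 7 > 6, DEC comes first.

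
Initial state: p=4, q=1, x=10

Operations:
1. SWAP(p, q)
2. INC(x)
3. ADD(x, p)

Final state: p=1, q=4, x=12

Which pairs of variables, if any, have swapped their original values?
(q, p)

Comparing initial and final values:
q: 1 → 4
x: 10 → 12
p: 4 → 1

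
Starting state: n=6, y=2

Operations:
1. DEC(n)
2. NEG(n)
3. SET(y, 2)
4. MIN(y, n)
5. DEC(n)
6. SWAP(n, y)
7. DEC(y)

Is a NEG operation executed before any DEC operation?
No

First NEG: step 2
First DEC: step 1
Since 2 > 1, DEC comes first.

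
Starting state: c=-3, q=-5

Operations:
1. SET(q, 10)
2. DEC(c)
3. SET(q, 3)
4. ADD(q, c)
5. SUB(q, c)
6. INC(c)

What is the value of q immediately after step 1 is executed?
q = 10

Tracing q through execution:
Initial: q = -5
After step 1 (SET(q, 10)): q = 10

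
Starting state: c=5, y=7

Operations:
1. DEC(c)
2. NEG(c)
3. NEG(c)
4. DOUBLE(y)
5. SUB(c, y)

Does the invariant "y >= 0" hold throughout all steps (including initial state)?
Yes

The invariant holds at every step.

State at each step:
Initial: c=5, y=7
After step 1: c=4, y=7
After step 2: c=-4, y=7
After step 3: c=4, y=7
After step 4: c=4, y=14
After step 5: c=-10, y=14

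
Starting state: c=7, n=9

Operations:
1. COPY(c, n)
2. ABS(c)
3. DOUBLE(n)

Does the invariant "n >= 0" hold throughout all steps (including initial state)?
Yes

The invariant holds at every step.

State at each step:
Initial: c=7, n=9
After step 1: c=9, n=9
After step 2: c=9, n=9
After step 3: c=9, n=18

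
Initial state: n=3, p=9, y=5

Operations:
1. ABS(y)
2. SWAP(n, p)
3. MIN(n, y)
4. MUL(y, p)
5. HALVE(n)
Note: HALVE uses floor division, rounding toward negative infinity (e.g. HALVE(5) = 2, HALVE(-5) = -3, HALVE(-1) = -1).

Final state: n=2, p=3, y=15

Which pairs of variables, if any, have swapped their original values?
None

Comparing initial and final values:
n: 3 → 2
p: 9 → 3
y: 5 → 15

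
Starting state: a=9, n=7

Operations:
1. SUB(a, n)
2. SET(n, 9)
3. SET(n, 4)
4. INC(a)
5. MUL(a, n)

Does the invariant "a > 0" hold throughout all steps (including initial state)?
Yes

The invariant holds at every step.

State at each step:
Initial: a=9, n=7
After step 1: a=2, n=7
After step 2: a=2, n=9
After step 3: a=2, n=4
After step 4: a=3, n=4
After step 5: a=12, n=4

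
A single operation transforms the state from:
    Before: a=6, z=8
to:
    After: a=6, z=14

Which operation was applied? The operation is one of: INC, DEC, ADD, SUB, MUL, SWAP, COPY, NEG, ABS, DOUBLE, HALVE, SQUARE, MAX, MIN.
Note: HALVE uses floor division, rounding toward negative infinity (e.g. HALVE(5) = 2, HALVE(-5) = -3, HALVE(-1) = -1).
ADD(z, a)

Analyzing the change:
Before: a=6, z=8
After: a=6, z=14
Variable z changed from 8 to 14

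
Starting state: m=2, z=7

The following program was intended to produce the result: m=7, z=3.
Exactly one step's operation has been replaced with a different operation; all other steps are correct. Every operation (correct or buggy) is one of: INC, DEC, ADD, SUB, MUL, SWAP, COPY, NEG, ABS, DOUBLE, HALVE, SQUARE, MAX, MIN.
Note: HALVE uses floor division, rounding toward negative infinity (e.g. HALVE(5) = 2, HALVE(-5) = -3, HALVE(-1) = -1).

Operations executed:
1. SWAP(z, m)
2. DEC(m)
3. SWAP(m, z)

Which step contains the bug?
Step 1

Trace with buggy code:
Initial: m=2, z=7
After step 1: m=7, z=2
After step 2: m=6, z=2
After step 3: m=2, z=6
Actual final m=2, z=6 ≠ expected m=7, z=3.
Step 1 is the only position where a single-operation replacement can produce the expected result.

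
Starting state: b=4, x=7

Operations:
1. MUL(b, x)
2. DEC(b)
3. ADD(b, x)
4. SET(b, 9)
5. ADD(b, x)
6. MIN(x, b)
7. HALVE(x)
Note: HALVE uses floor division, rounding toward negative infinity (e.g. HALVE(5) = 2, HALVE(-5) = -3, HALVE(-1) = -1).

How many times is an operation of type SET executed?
1

Counting SET operations:
Step 4: SET(b, 9) ← SET
Total: 1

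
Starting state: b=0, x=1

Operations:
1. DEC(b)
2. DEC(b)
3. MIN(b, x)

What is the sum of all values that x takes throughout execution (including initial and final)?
4

Values of x at each step:
Initial: x = 1
After step 1: x = 1
After step 2: x = 1
After step 3: x = 1
Sum = 1 + 1 + 1 + 1 = 4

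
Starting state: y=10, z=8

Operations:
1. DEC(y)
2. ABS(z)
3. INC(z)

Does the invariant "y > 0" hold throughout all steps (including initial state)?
Yes

The invariant holds at every step.

State at each step:
Initial: y=10, z=8
After step 1: y=9, z=8
After step 2: y=9, z=8
After step 3: y=9, z=9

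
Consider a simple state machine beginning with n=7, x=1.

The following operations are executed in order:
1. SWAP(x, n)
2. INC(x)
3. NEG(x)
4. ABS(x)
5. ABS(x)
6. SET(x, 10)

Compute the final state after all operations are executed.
{n: 1, x: 10}

Step-by-step execution:
Initial: n=7, x=1
After step 1 (SWAP(x, n)): n=1, x=7
After step 2 (INC(x)): n=1, x=8
After step 3 (NEG(x)): n=1, x=-8
After step 4 (ABS(x)): n=1, x=8
After step 5 (ABS(x)): n=1, x=8
After step 6 (SET(x, 10)): n=1, x=10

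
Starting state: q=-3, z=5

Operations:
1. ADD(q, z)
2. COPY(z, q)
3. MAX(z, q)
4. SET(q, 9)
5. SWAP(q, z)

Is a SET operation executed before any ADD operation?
No

First SET: step 4
First ADD: step 1
Since 4 > 1, ADD comes first.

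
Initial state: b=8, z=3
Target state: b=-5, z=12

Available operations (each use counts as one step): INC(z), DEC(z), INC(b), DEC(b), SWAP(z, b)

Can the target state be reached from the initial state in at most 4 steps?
No

The target state cannot be reached within 4 steps.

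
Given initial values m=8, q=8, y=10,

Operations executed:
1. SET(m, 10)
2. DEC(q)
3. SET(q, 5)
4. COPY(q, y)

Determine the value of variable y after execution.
y = 10

Tracing execution:
Step 1: SET(m, 10) → y = 10
Step 2: DEC(q) → y = 10
Step 3: SET(q, 5) → y = 10
Step 4: COPY(q, y) → y = 10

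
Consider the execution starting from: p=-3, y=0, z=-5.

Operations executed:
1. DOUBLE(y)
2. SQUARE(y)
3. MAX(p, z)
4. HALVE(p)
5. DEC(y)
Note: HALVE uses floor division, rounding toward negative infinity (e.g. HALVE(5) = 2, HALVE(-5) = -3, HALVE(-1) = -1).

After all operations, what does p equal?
p = -2

Tracing execution:
Step 1: DOUBLE(y) → p = -3
Step 2: SQUARE(y) → p = -3
Step 3: MAX(p, z) → p = -3
Step 4: HALVE(p) → p = -2
Step 5: DEC(y) → p = -2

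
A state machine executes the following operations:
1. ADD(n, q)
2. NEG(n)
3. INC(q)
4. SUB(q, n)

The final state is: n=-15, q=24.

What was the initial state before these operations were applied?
n=7, q=8

Working backwards:
Final state: n=-15, q=24
Before step 4 (SUB(q, n)): n=-15, q=9
Before step 3 (INC(q)): n=-15, q=8
Before step 2 (NEG(n)): n=15, q=8
Before step 1 (ADD(n, q)): n=7, q=8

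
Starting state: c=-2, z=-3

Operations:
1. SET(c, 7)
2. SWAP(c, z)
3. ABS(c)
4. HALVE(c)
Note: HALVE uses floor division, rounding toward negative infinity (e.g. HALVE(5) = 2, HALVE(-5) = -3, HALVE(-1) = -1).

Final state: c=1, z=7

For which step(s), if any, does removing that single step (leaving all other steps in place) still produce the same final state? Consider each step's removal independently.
None - removing any single step changes the final result

Testing removal of each single step:
Without step 1: final = c=1, z=-2 (different)
Without step 2: final = c=3, z=-3 (different)
Without step 3: final = c=-2, z=7 (different)
Without step 4: final = c=3, z=7 (different)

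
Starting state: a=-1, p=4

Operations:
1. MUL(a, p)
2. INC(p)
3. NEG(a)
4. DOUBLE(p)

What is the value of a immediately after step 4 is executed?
a = 4

Tracing a through execution:
Initial: a = -1
After step 1 (MUL(a, p)): a = -4
After step 2 (INC(p)): a = -4
After step 3 (NEG(a)): a = 4
After step 4 (DOUBLE(p)): a = 4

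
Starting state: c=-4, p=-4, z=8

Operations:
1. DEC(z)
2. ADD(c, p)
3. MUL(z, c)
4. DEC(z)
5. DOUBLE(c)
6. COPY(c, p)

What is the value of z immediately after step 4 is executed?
z = -57

Tracing z through execution:
Initial: z = 8
After step 1 (DEC(z)): z = 7
After step 2 (ADD(c, p)): z = 7
After step 3 (MUL(z, c)): z = -56
After step 4 (DEC(z)): z = -57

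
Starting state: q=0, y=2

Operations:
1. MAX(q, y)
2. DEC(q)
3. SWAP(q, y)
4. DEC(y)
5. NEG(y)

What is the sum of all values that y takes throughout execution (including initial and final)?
7

Values of y at each step:
Initial: y = 2
After step 1: y = 2
After step 2: y = 2
After step 3: y = 1
After step 4: y = 0
After step 5: y = 0
Sum = 2 + 2 + 2 + 1 + 0 + 0 = 7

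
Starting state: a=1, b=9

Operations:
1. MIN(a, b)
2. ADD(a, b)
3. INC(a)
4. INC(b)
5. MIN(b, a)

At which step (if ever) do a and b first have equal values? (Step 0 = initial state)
Never

a and b never become equal during execution.

Comparing values at each step:
Initial: a=1, b=9
After step 1: a=1, b=9
After step 2: a=10, b=9
After step 3: a=11, b=9
After step 4: a=11, b=10
After step 5: a=11, b=10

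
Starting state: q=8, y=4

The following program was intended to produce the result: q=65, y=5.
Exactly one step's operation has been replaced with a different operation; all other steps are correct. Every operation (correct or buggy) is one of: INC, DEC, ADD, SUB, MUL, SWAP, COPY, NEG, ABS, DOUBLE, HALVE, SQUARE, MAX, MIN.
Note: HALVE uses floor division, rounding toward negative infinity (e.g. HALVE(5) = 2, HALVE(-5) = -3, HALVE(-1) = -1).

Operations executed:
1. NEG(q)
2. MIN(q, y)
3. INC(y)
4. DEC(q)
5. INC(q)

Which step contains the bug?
Step 4

Trace with buggy code:
Initial: q=8, y=4
After step 1: q=-8, y=4
After step 2: q=-8, y=4
After step 3: q=-8, y=5
After step 4: q=-9, y=5
After step 5: q=-8, y=5
Actual final q=-8, y=5 ≠ expected q=65, y=5.
Step 4 is the only position where a single-operation replacement can produce the expected result.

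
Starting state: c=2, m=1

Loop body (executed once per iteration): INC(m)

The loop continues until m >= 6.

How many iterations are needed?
5

Tracing iterations:
Initial: c=2, m=1
After iteration 1: c=2, m=2
After iteration 2: c=2, m=3
After iteration 3: c=2, m=4
After iteration 4: c=2, m=5
After iteration 5: c=2, m=6
m >= 6 now holds, so the loop exits after 5 iterations.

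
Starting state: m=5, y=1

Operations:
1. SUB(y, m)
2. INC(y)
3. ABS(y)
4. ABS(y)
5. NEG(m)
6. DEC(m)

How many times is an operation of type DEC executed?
1

Counting DEC operations:
Step 6: DEC(m) ← DEC
Total: 1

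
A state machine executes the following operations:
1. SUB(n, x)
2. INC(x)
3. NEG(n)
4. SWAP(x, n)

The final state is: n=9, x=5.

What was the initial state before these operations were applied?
n=3, x=8

Working backwards:
Final state: n=9, x=5
Before step 4 (SWAP(x, n)): n=5, x=9
Before step 3 (NEG(n)): n=-5, x=9
Before step 2 (INC(x)): n=-5, x=8
Before step 1 (SUB(n, x)): n=3, x=8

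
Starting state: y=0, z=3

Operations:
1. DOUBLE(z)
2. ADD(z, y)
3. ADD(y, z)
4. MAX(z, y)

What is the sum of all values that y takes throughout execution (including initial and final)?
12

Values of y at each step:
Initial: y = 0
After step 1: y = 0
After step 2: y = 0
After step 3: y = 6
After step 4: y = 6
Sum = 0 + 0 + 0 + 6 + 6 = 12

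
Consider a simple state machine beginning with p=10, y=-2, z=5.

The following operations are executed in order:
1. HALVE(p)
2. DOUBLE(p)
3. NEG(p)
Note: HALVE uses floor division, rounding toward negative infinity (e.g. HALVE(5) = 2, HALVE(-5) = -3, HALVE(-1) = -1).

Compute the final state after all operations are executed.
{p: -10, y: -2, z: 5}

Step-by-step execution:
Initial: p=10, y=-2, z=5
After step 1 (HALVE(p)): p=5, y=-2, z=5
After step 2 (DOUBLE(p)): p=10, y=-2, z=5
After step 3 (NEG(p)): p=-10, y=-2, z=5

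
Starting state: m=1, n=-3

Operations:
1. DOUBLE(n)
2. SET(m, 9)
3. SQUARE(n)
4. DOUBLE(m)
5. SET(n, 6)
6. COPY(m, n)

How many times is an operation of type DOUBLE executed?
2

Counting DOUBLE operations:
Step 1: DOUBLE(n) ← DOUBLE
Step 4: DOUBLE(m) ← DOUBLE
Total: 2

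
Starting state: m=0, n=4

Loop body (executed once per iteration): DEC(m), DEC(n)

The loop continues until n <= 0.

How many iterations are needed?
4

Tracing iterations:
Initial: m=0, n=4
After iteration 1: m=-1, n=3
After iteration 2: m=-2, n=2
After iteration 3: m=-3, n=1
After iteration 4: m=-4, n=0
n <= 0 now holds, so the loop exits after 4 iterations.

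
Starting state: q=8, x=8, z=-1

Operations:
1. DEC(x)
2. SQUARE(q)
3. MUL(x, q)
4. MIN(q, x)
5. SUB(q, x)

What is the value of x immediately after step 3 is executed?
x = 448

Tracing x through execution:
Initial: x = 8
After step 1 (DEC(x)): x = 7
After step 2 (SQUARE(q)): x = 7
After step 3 (MUL(x, q)): x = 448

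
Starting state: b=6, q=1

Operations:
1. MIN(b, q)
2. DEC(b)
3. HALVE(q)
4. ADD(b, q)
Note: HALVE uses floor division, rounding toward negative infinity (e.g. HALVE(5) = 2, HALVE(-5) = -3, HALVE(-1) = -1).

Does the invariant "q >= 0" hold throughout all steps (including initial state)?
Yes

The invariant holds at every step.

State at each step:
Initial: b=6, q=1
After step 1: b=1, q=1
After step 2: b=0, q=1
After step 3: b=0, q=0
After step 4: b=0, q=0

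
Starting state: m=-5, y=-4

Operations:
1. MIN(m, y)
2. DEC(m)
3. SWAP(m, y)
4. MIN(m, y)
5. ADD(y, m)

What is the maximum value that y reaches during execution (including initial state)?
-4

Values of y at each step:
Initial: y = -4 ← maximum
After step 1: y = -4
After step 2: y = -4
After step 3: y = -6
After step 4: y = -6
After step 5: y = -12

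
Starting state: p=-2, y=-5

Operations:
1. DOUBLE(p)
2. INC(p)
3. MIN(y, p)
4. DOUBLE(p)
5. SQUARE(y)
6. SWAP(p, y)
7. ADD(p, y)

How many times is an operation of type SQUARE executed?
1

Counting SQUARE operations:
Step 5: SQUARE(y) ← SQUARE
Total: 1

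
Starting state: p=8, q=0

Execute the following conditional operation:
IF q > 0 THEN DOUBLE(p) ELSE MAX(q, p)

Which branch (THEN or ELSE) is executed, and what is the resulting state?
Branch: ELSE, Final state: p=8, q=8

Evaluating condition: q > 0
q = 0
Condition is False, so ELSE branch executes
After MAX(q, p): p=8, q=8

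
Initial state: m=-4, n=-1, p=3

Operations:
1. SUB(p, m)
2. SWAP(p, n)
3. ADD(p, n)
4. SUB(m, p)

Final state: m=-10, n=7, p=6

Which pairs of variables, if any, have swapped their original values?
None

Comparing initial and final values:
p: 3 → 6
m: -4 → -10
n: -1 → 7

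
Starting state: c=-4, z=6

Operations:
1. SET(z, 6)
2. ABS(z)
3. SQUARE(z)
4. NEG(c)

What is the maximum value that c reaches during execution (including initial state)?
4

Values of c at each step:
Initial: c = -4
After step 1: c = -4
After step 2: c = -4
After step 3: c = -4
After step 4: c = 4 ← maximum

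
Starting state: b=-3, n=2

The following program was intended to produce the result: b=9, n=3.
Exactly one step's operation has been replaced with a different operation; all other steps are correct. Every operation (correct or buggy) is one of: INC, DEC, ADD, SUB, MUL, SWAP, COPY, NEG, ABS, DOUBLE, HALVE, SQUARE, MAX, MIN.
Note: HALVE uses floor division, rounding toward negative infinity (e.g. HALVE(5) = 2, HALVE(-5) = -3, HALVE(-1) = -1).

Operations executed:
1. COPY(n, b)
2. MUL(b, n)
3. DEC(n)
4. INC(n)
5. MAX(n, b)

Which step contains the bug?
Step 5

Trace with buggy code:
Initial: b=-3, n=2
After step 1: b=-3, n=-3
After step 2: b=9, n=-3
After step 3: b=9, n=-4
After step 4: b=9, n=-3
After step 5: b=9, n=9
Actual final b=9, n=9 ≠ expected b=9, n=3.
Step 5 is the only position where a single-operation replacement can produce the expected result.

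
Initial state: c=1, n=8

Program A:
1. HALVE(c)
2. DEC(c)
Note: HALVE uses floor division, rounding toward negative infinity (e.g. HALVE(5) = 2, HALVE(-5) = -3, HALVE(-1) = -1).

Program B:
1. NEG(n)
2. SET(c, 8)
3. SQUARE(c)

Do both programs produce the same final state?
No

Program A final state: c=-1, n=8
Program B final state: c=64, n=-8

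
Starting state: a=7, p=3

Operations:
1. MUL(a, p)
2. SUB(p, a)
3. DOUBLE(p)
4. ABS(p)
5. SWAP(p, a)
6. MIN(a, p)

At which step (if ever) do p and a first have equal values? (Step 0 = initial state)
Step 6

p and a first become equal after step 6.

Comparing values at each step:
Initial: p=3, a=7
After step 1: p=3, a=21
After step 2: p=-18, a=21
After step 3: p=-36, a=21
After step 4: p=36, a=21
After step 5: p=21, a=36
After step 6: p=21, a=21 ← equal!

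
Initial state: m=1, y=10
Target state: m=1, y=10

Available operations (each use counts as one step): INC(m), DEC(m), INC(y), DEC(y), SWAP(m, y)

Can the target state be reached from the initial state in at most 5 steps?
Yes

Path (0 steps): 0 steps (already at target)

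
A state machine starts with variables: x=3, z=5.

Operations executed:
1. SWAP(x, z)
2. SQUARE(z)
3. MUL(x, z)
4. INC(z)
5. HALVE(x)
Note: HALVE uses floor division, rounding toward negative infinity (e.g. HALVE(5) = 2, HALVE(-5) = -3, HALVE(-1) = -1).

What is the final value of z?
z = 10

Tracing execution:
Step 1: SWAP(x, z) → z = 3
Step 2: SQUARE(z) → z = 9
Step 3: MUL(x, z) → z = 9
Step 4: INC(z) → z = 10
Step 5: HALVE(x) → z = 10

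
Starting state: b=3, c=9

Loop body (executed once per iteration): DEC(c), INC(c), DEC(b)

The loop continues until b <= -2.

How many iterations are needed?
5

Tracing iterations:
Initial: b=3, c=9
After iteration 1: b=2, c=9
After iteration 2: b=1, c=9
After iteration 3: b=0, c=9
After iteration 4: b=-1, c=9
After iteration 5: b=-2, c=9
b <= -2 now holds, so the loop exits after 5 iterations.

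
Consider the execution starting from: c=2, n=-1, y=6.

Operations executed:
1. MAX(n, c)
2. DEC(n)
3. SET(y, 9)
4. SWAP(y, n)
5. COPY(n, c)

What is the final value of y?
y = 1

Tracing execution:
Step 1: MAX(n, c) → y = 6
Step 2: DEC(n) → y = 6
Step 3: SET(y, 9) → y = 9
Step 4: SWAP(y, n) → y = 1
Step 5: COPY(n, c) → y = 1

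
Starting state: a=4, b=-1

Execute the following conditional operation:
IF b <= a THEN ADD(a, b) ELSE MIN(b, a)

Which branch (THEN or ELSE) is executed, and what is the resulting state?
Branch: THEN, Final state: a=3, b=-1

Evaluating condition: b <= a
b = -1, a = 4
Condition is True, so THEN branch executes
After ADD(a, b): a=3, b=-1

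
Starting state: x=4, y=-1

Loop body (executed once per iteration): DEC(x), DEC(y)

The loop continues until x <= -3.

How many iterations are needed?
7

Tracing iterations:
Initial: x=4, y=-1
After iteration 1: x=3, y=-2
After iteration 2: x=2, y=-3
After iteration 3: x=1, y=-4
After iteration 4: x=0, y=-5
After iteration 5: x=-1, y=-6
After iteration 6: x=-2, y=-7
After iteration 7: x=-3, y=-8
x <= -3 now holds, so the loop exits after 7 iterations.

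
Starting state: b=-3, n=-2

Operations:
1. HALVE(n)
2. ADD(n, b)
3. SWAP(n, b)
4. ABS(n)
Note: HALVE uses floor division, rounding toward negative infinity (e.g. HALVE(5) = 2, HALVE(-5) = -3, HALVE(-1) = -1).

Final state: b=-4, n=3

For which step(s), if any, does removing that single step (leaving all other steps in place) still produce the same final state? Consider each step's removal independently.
None - removing any single step changes the final result

Testing removal of each single step:
Without step 1: final = b=-5, n=3 (different)
Without step 2: final = b=-1, n=3 (different)
Without step 3: final = b=-3, n=4 (different)
Without step 4: final = b=-4, n=-3 (different)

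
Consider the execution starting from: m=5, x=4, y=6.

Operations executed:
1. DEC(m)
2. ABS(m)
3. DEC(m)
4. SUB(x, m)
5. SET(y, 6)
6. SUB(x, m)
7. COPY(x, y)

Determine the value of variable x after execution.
x = 6

Tracing execution:
Step 1: DEC(m) → x = 4
Step 2: ABS(m) → x = 4
Step 3: DEC(m) → x = 4
Step 4: SUB(x, m) → x = 1
Step 5: SET(y, 6) → x = 1
Step 6: SUB(x, m) → x = -2
Step 7: COPY(x, y) → x = 6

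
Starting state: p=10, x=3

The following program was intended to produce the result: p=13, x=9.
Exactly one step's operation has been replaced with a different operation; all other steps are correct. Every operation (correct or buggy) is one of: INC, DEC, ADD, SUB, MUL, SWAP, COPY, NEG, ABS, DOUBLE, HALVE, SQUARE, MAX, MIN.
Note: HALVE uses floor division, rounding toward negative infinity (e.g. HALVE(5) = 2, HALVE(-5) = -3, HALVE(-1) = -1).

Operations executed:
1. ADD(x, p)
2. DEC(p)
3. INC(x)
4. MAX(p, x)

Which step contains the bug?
Step 3

Trace with buggy code:
Initial: p=10, x=3
After step 1: p=10, x=13
After step 2: p=9, x=13
After step 3: p=9, x=14
After step 4: p=14, x=14
Actual final p=14, x=14 ≠ expected p=13, x=9.
Step 3 is the only position where a single-operation replacement can produce the expected result.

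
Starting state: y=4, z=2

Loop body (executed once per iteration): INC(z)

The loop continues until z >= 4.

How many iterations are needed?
2

Tracing iterations:
Initial: y=4, z=2
After iteration 1: y=4, z=3
After iteration 2: y=4, z=4
z >= 4 now holds, so the loop exits after 2 iterations.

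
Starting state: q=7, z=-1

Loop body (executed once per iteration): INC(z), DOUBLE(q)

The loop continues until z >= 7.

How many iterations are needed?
8

Tracing iterations:
Initial: q=7, z=-1
After iteration 1: q=14, z=0
After iteration 2: q=28, z=1
After iteration 3: q=56, z=2
After iteration 4: q=112, z=3
After iteration 5: q=224, z=4
After iteration 6: q=448, z=5
After iteration 7: q=896, z=6
After iteration 8: q=1792, z=7
z >= 7 now holds, so the loop exits after 8 iterations.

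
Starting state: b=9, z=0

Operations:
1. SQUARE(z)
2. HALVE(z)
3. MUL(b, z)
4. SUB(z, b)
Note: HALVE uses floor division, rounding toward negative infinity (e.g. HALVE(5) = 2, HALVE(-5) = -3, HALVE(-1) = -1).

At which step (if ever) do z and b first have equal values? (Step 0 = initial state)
Step 3

z and b first become equal after step 3.

Comparing values at each step:
Initial: z=0, b=9
After step 1: z=0, b=9
After step 2: z=0, b=9
After step 3: z=0, b=0 ← equal!
After step 4: z=0, b=0 ← equal!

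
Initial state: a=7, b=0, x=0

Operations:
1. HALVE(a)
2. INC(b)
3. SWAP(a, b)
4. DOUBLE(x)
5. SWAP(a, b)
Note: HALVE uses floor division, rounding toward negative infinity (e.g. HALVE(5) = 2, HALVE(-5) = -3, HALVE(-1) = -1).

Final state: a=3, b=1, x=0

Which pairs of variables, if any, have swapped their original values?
None

Comparing initial and final values:
a: 7 → 3
b: 0 → 1
x: 0 → 0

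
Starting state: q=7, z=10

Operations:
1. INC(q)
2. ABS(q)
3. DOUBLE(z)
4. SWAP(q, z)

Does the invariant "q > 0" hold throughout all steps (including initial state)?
Yes

The invariant holds at every step.

State at each step:
Initial: q=7, z=10
After step 1: q=8, z=10
After step 2: q=8, z=10
After step 3: q=8, z=20
After step 4: q=20, z=8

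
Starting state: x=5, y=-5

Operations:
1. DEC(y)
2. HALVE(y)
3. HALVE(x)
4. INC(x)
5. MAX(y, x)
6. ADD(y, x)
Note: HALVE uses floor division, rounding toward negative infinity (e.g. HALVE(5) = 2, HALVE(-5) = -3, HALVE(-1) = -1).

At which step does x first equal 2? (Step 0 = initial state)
Step 3

Tracing x:
Initial: x = 5
After step 1: x = 5
After step 2: x = 5
After step 3: x = 2 ← first occurrence
After step 4: x = 3
After step 5: x = 3
After step 6: x = 3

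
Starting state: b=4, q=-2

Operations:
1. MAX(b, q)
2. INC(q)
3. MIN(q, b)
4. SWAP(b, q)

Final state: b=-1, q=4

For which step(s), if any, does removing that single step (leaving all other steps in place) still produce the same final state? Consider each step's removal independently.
Step(s) 1, 3

Testing removal of each single step:
Without step 1: final = b=-1, q=4 (same)
Without step 2: final = b=-2, q=4 (different)
Without step 3: final = b=-1, q=4 (same)
Without step 4: final = b=4, q=-1 (different)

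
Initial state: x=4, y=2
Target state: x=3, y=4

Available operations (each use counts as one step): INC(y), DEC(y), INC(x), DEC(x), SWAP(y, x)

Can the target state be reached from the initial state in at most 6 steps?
Yes

Path (2 steps): INC(y) → SWAP(y, x)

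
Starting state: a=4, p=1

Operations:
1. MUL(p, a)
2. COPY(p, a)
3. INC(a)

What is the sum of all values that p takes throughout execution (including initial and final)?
13

Values of p at each step:
Initial: p = 1
After step 1: p = 4
After step 2: p = 4
After step 3: p = 4
Sum = 1 + 4 + 4 + 4 = 13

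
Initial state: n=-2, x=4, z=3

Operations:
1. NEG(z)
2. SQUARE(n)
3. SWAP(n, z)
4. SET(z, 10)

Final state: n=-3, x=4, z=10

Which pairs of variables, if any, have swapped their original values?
None

Comparing initial and final values:
z: 3 → 10
x: 4 → 4
n: -2 → -3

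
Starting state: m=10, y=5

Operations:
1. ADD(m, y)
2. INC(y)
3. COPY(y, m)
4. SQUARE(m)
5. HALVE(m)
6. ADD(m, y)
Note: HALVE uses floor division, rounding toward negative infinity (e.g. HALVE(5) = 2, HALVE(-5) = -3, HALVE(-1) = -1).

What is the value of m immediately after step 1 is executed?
m = 15

Tracing m through execution:
Initial: m = 10
After step 1 (ADD(m, y)): m = 15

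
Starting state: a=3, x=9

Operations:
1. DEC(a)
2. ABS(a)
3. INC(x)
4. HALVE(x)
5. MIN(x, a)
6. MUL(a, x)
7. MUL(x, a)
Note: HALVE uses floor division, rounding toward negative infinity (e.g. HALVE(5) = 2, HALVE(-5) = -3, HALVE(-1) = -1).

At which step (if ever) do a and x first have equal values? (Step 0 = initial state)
Step 5

a and x first become equal after step 5.

Comparing values at each step:
Initial: a=3, x=9
After step 1: a=2, x=9
After step 2: a=2, x=9
After step 3: a=2, x=10
After step 4: a=2, x=5
After step 5: a=2, x=2 ← equal!
After step 6: a=4, x=2
After step 7: a=4, x=8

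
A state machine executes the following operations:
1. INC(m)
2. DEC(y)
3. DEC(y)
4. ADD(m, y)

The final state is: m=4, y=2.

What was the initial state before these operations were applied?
m=1, y=4

Working backwards:
Final state: m=4, y=2
Before step 4 (ADD(m, y)): m=2, y=2
Before step 3 (DEC(y)): m=2, y=3
Before step 2 (DEC(y)): m=2, y=4
Before step 1 (INC(m)): m=1, y=4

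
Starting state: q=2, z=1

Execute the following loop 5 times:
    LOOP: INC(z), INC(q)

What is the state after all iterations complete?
q=7, z=6

Iteration trace:
Start: q=2, z=1
After iteration 1: q=3, z=2
After iteration 2: q=4, z=3
After iteration 3: q=5, z=4
After iteration 4: q=6, z=5
After iteration 5: q=7, z=6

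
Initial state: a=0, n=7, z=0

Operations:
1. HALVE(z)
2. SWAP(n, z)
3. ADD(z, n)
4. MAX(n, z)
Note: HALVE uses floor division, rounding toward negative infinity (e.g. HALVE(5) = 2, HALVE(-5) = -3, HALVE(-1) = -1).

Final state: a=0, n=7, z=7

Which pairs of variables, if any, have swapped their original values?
None

Comparing initial and final values:
n: 7 → 7
z: 0 → 7
a: 0 → 0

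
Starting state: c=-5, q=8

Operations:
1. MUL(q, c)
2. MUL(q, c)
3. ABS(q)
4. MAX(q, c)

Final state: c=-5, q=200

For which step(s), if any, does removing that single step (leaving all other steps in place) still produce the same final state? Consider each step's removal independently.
Step(s) 3, 4

Testing removal of each single step:
Without step 1: final = c=-5, q=40 (different)
Without step 2: final = c=-5, q=40 (different)
Without step 3: final = c=-5, q=200 (same)
Without step 4: final = c=-5, q=200 (same)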